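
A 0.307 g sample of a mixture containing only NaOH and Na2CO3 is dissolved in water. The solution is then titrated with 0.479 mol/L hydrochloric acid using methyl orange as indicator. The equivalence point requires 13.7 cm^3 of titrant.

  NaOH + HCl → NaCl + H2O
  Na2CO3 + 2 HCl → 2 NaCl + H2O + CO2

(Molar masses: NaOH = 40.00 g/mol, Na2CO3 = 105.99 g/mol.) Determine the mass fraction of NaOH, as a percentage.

40.9 %

n(HCl) = 0.0137 × 0.479 = 6.56 × 10^-3 mol
Let x = n(NaOH), y = n(Na2CO3).
Titrant: 1x + 2y = 6.56 × 10^-3;  mass: 40.00x + 105.99y = 0.307
Solving, x = 3.14 × 10^-3 mol, y = 1.71 × 10^-3 mol
mass of NaOH = 3.14 × 10^-3 × 40.00 = 0.125 g
% NaOH = 0.125 / 0.307 × 100 = 40.9 %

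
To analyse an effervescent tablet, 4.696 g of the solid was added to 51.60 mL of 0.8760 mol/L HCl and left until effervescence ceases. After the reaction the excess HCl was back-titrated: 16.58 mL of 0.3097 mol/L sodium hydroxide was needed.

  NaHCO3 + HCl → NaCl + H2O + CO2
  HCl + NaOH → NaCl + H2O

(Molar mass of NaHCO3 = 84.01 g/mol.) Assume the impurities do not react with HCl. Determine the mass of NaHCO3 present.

3.366 g

n(HCl) added = 0.05160 × 0.8760 = 0.04520 mol
n(NaOH) used in back-titration = 0.01658 × 0.3097 = 5.135 × 10^-3 mol
n(HCl) left over = 5.135 × 10^-3 mol (1:1 ratio)
n(HCl) consumed by analyte = 0.04520 − 5.135 × 10^-3 = 0.04007 mol
n(NaHCO3) = 0.04007 mol (1:1 ratio)
mass of NaHCO3 = 0.04007 × 84.01 = 3.366 g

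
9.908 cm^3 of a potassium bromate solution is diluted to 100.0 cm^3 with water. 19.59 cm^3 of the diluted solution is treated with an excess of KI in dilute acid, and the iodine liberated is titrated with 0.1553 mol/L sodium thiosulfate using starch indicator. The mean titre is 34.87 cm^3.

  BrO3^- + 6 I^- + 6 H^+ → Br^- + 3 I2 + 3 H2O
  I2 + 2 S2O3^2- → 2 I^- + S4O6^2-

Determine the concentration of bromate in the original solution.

n(S2O3^2-) = 0.03487 × 0.1553 = 5.415 × 10^-3 mol
n(I2) = n(S2O3^2-)/2 = 2.708 × 10^-3 mol
From the 1:3 ratio, n(BrO3^-) in the aliquot = 1/3 × 2.708 × 10^-3 = 9.026 × 10^-4 mol
[BrO3^-]_dilute = 9.026 × 10^-4 / 0.01959 = 0.04607 mol/L
[BrO3^-]_original = 0.04607 × 100.0/9.908 = 0.4650 mol/L

0.4650 mol/L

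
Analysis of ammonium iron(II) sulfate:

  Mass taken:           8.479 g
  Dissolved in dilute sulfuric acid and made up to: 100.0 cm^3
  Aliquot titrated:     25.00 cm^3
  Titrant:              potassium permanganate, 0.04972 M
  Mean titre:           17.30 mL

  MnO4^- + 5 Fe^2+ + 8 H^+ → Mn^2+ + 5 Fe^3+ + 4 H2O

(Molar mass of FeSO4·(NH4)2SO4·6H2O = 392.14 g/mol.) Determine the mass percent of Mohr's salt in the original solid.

n(KMnO4) per titration = 0.01730 × 0.04972 = 8.602 × 10^-4 mol
From the 5:1 ratio, n(FeSO4·(NH4)2SO4·6H2O) in each aliquot = 5/1 × 8.602 × 10^-4 = 4.301 × 10^-3 mol
n(FeSO4·(NH4)2SO4·6H2O) in the whole flask = 4.301 × 10^-3 × 100.0/25.00 = 0.01720 mol
mass of FeSO4·(NH4)2SO4·6H2O = 0.01720 × 392.14 = 6.746 g
% FeSO4·(NH4)2SO4·6H2O = 6.746 / 8.479 × 100 = 79.56 %

79.56 %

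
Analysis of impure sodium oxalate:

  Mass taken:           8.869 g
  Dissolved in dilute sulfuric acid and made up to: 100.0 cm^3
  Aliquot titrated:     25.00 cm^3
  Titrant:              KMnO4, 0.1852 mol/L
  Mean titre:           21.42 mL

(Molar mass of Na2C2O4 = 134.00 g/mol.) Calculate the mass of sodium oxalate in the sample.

2 MnO4^- + 5 C2O4^2- + 16 H^+ → 2 Mn^2+ + 10 CO2 + 8 H2O
n(KMnO4) per titration = 0.02142 × 0.1852 = 3.967 × 10^-3 mol
From the 5:2 ratio, n(Na2C2O4) in each aliquot = 5/2 × 3.967 × 10^-3 = 9.917 × 10^-3 mol
n(Na2C2O4) in the whole flask = 9.917 × 10^-3 × 100.0/25.00 = 0.03967 mol
mass of Na2C2O4 = 0.03967 × 134.00 = 5.316 g

5.316 g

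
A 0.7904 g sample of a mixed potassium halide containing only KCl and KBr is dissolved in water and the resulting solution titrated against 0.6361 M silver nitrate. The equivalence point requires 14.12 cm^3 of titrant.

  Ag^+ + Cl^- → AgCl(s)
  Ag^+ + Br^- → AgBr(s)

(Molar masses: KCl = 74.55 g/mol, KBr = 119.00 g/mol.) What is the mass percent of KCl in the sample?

59.08 %

n(AgNO3) = 0.01412 × 0.6361 = 8.982 × 10^-3 mol
Let x = n(KCl), y = n(KBr).
Titrant: 1x + 1y = 8.982 × 10^-3;  mass: 74.55x + 119.00y = 0.7904
Solving, x = 6.264 × 10^-3 mol, y = 2.718 × 10^-3 mol
mass of KCl = 6.264 × 10^-3 × 74.55 = 0.4670 g
% KCl = 0.4670 / 0.7904 × 100 = 59.08 %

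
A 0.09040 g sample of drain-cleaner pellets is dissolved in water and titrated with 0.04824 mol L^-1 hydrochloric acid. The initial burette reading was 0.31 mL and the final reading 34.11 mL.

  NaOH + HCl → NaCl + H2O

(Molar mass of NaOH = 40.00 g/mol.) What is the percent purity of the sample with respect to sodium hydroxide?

72.15 %

n(HCl) = 0.03380 L × 0.04824 mol/L = 1.631 × 10^-3 mol
n(NaOH) = 1.631 × 10^-3 mol (1:1 ratio)
mass of NaOH = 1.631 × 10^-3 × 40.00 g/mol = 0.06522 g
% NaOH = 0.06522 / 0.09040 × 100 = 72.15 %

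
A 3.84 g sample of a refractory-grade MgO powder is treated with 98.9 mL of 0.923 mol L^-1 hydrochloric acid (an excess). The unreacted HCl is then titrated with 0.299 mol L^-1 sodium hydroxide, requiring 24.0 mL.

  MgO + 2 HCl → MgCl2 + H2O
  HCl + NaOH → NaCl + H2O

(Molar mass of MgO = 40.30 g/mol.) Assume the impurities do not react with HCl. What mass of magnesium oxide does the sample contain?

n(HCl) added = 0.0989 × 0.923 = 0.0913 mol
n(NaOH) used in back-titration = 0.0240 × 0.299 = 7.18 × 10^-3 mol
n(HCl) left over = 7.18 × 10^-3 mol (1:1 ratio)
n(HCl) consumed by analyte = 0.0913 − 7.18 × 10^-3 = 0.0841 mol
From the 1:2 ratio, n(MgO) = 1/2 × 0.0841 = 0.0421 mol
mass of MgO = 0.0421 × 40.30 = 1.69 g

1.69 g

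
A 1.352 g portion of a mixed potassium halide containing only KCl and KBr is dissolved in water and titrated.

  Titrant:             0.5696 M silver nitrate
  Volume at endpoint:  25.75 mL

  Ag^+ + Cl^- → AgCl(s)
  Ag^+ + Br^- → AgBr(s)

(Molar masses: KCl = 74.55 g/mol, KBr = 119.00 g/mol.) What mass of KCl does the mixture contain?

n(AgNO3) = 0.02575 × 0.5696 = 0.01467 mol
Let x = n(KCl), y = n(KBr).
Titrant: 1x + 1y = 0.01467;  mass: 74.55x + 119.00y = 1.352
Solving, x = 8.850 × 10^-3 mol, y = 5.817 × 10^-3 mol
mass of KCl = 8.850 × 10^-3 × 74.55 = 0.6598 g

0.6598 g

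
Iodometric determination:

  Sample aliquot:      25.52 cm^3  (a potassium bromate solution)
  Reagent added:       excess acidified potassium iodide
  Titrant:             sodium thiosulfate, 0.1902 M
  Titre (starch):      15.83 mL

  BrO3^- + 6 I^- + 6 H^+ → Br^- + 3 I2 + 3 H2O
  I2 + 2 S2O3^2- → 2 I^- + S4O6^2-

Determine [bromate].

0.01966 M

n(S2O3^2-) = 0.01583 × 0.1902 = 3.011 × 10^-3 mol
n(I2) = n(S2O3^2-)/2 = 1.505 × 10^-3 mol
From the 1:3 ratio, n(BrO3^-) in the aliquot = 1/3 × 1.505 × 10^-3 = 5.018 × 10^-4 mol
[BrO3^-] = 5.018 × 10^-4 / 0.02552 = 0.01966 mol/L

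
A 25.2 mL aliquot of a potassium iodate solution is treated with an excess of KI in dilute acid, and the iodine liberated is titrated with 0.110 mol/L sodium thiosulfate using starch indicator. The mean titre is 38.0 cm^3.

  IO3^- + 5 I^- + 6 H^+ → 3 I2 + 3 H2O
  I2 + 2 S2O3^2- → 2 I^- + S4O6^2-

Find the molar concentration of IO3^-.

0.0276 mol/L

n(S2O3^2-) = 0.0380 × 0.110 = 4.18 × 10^-3 mol
n(I2) = n(S2O3^2-)/2 = 2.09 × 10^-3 mol
From the 1:3 ratio, n(IO3^-) in the aliquot = 1/3 × 2.09 × 10^-3 = 6.97 × 10^-4 mol
[IO3^-] = 6.97 × 10^-4 / 0.0252 = 0.0276 mol/L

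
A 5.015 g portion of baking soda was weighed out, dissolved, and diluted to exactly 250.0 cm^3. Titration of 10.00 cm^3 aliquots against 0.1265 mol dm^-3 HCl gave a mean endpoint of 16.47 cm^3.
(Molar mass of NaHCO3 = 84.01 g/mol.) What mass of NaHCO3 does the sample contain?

NaHCO3 + HCl → NaCl + H2O + CO2
n(HCl) per titration = 0.01647 × 0.1265 = 2.083 × 10^-3 mol
n(NaHCO3) in each aliquot = 2.083 × 10^-3 mol (1:1 ratio)
n(NaHCO3) in the whole flask = 2.083 × 10^-3 × 250.0/10.00 = 0.05209 mol
mass of NaHCO3 = 0.05209 × 84.01 = 4.376 g

4.376 g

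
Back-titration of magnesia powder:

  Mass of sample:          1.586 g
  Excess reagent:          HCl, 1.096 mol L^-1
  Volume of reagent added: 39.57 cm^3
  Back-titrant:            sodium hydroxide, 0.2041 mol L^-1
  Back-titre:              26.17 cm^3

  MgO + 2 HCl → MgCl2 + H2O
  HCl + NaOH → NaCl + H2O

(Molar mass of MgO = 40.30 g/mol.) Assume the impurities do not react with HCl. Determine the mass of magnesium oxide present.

n(HCl) added = 0.03957 × 1.096 = 0.04337 mol
n(NaOH) used in back-titration = 0.02617 × 0.2041 = 5.341 × 10^-3 mol
n(HCl) left over = 5.341 × 10^-3 mol (1:1 ratio)
n(HCl) consumed by analyte = 0.04337 − 5.341 × 10^-3 = 0.03803 mol
From the 1:2 ratio, n(MgO) = 1/2 × 0.03803 = 0.01901 mol
mass of MgO = 0.01901 × 40.30 = 0.7663 g

0.7663 g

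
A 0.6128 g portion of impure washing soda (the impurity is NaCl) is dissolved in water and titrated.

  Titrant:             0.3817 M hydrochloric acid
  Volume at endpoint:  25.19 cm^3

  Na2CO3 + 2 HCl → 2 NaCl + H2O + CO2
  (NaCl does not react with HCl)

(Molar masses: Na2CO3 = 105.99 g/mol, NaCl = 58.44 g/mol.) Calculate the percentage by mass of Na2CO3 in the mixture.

83.15 %

n(HCl) = 0.02519 × 0.3817 = 9.615 × 10^-3 mol
Let x = n(Na2CO3), y = n(NaCl).
Titrant: 2x = 9.615 × 10^-3;  mass: 105.99x + 58.44y = 0.6128
Solving, x = 4.808 × 10^-3 mol, y = 1.767 × 10^-3 mol
mass of Na2CO3 = 4.808 × 10^-3 × 105.99 = 0.5095 g
% Na2CO3 = 0.5095 / 0.6128 × 100 = 83.15 %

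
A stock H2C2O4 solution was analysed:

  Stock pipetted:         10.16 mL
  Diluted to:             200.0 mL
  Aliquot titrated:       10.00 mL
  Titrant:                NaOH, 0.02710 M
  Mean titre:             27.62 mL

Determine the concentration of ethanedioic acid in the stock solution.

0.7367 M

H2C2O4 + 2 NaOH → Na2C2O4 + 2 H2O
n(NaOH) = 0.02762 × 0.02710 = 7.485 × 10^-4 mol
From the 1:2 ratio, n(H2C2O4) in the aliquot = 1/2 × 7.485 × 10^-4 = 3.743 × 10^-4 mol
[H2C2O4]_dilute = 3.743 × 10^-4 / 0.01000 = 0.03743 mol/L
Dilution factor = 200.0 / 10.16 = 19.69
[H2C2O4]_stock = 0.03743 × 19.69 = 0.7367 mol/L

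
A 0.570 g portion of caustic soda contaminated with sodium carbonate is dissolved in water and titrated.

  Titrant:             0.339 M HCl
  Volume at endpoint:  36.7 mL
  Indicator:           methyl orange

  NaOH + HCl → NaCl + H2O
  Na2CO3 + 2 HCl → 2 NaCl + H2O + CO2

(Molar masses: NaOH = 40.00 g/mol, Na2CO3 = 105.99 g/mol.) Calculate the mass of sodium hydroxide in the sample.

0.275 g

n(HCl) = 0.0367 × 0.339 = 0.0124 mol
Let x = n(NaOH), y = n(Na2CO3).
Titrant: 1x + 2y = 0.0124;  mass: 40.00x + 105.99y = 0.570
Solving, x = 6.87 × 10^-3 mol, y = 2.78 × 10^-3 mol
mass of NaOH = 6.87 × 10^-3 × 40.00 = 0.275 g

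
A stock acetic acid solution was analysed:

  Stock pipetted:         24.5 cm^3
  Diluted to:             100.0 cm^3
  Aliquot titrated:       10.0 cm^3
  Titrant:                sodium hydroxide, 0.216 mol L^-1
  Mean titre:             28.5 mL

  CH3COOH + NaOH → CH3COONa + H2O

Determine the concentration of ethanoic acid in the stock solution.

n(NaOH) = 0.0285 × 0.216 = 6.16 × 10^-3 mol
n(CH3COOH) in the aliquot = 6.16 × 10^-3 mol (1:1 ratio)
[CH3COOH]_dilute = 6.16 × 10^-3 / 0.0100 = 0.616 mol/L
Dilution factor = 100.0 / 24.5 = 4.082
[CH3COOH]_stock = 0.616 × 4.082 = 2.51 mol/L

2.51 mol/L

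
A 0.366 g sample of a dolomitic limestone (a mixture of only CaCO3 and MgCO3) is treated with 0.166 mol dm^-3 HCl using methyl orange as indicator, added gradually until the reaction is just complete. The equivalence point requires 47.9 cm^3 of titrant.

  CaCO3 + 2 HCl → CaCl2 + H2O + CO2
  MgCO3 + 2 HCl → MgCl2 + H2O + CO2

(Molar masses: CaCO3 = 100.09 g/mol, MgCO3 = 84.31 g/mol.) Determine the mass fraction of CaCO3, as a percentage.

n(HCl) = 0.0479 × 0.166 = 7.95 × 10^-3 mol
Let x = n(CaCO3), y = n(MgCO3).
Titrant: 2x + 2y = 7.95 × 10^-3;  mass: 100.09x + 84.31y = 0.366
Solving, x = 1.95 × 10^-3 mol, y = 2.02 × 10^-3 mol
mass of CaCO3 = 1.95 × 10^-3 × 100.09 = 0.195 g
% CaCO3 = 0.195 / 0.366 × 100 = 53.4 %

53.4 %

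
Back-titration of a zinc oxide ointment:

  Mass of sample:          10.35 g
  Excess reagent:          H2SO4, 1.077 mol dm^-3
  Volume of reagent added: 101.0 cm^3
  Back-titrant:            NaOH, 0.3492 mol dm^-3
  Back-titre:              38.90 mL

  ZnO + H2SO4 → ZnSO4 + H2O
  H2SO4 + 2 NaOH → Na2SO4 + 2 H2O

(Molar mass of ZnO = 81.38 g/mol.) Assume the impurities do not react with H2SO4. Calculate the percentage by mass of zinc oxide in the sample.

n(H2SO4) added = 0.1010 × 1.077 = 0.1088 mol
n(NaOH) used in back-titration = 0.03890 × 0.3492 = 0.01358 mol
From the 1:2 ratio, n(H2SO4) left over = 1/2 × 0.01358 = 6.792 × 10^-3 mol
n(H2SO4) consumed by analyte = 0.1088 − 6.792 × 10^-3 = 0.1020 mol
n(ZnO) = 0.1020 mol (1:1 ratio)
mass of ZnO = 0.1020 × 81.38 = 8.300 g
% ZnO = 8.300 / 10.35 × 100 = 80.19 %

80.19 %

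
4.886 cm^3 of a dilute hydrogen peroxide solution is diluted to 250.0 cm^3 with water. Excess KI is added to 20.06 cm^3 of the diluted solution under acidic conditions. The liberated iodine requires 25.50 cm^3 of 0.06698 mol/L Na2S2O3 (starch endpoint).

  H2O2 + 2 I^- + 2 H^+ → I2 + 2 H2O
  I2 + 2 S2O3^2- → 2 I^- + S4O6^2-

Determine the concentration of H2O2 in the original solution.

n(S2O3^2-) = 0.02550 × 0.06698 = 1.708 × 10^-3 mol
n(I2) = n(S2O3^2-)/2 = 8.540 × 10^-4 mol
n(H2O2) in the aliquot = 8.540 × 10^-4 mol (1:1 ratio)
[H2O2]_dilute = 8.540 × 10^-4 / 0.02006 = 0.04257 mol/L
[H2O2]_original = 0.04257 × 250.0/4.886 = 2.178 mol/L

2.178 mol/L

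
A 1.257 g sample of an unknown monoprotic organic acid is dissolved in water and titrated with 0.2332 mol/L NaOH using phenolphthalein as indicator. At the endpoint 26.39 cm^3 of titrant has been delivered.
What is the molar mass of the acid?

204.3 g/mol

n(NaOH) = 0.02639 L × 0.2332 mol/L = 6.154 × 10^-3 mol
n(HA) = 6.154 × 10^-3 mol (1:1 ratio)
M = m / n = 1.257 g / 6.154 × 10^-3 mol = 204.3 g/mol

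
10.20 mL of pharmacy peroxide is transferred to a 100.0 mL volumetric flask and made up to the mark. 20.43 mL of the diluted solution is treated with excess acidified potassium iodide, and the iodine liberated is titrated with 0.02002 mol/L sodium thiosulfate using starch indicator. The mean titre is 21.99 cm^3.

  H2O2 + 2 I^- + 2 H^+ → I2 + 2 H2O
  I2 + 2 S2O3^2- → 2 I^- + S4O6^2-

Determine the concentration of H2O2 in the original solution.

0.1056 mol/L

n(S2O3^2-) = 0.02199 × 0.02002 = 4.402 × 10^-4 mol
n(I2) = n(S2O3^2-)/2 = 2.201 × 10^-4 mol
n(H2O2) in the aliquot = 2.201 × 10^-4 mol (1:1 ratio)
[H2O2]_dilute = 2.201 × 10^-4 / 0.02043 = 0.01077 mol/L
[H2O2]_original = 0.01077 × 100.0/10.20 = 0.1056 mol/L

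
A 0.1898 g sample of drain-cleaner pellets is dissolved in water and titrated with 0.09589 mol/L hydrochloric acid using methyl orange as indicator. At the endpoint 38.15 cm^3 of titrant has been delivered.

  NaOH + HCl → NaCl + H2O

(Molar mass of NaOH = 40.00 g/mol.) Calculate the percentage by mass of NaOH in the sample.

n(HCl) = 0.03815 L × 0.09589 mol/L = 3.658 × 10^-3 mol
n(NaOH) = 3.658 × 10^-3 mol (1:1 ratio)
mass of NaOH = 3.658 × 10^-3 × 40.00 g/mol = 0.1463 g
% NaOH = 0.1463 / 0.1898 × 100 = 77.10 %

77.10 %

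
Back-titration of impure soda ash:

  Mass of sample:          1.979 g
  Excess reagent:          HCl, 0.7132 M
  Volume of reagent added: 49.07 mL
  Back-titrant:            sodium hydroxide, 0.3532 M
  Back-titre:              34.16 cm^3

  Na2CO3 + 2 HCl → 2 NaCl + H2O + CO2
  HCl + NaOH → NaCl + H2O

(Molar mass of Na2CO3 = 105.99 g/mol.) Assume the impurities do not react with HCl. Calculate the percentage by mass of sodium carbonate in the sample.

n(HCl) added = 0.04907 × 0.7132 = 0.03500 mol
n(NaOH) used in back-titration = 0.03416 × 0.3532 = 0.01207 mol
n(HCl) left over = 0.01207 mol (1:1 ratio)
n(HCl) consumed by analyte = 0.03500 − 0.01207 = 0.02293 mol
From the 1:2 ratio, n(Na2CO3) = 1/2 × 0.02293 = 0.01147 mol
mass of Na2CO3 = 0.01147 × 105.99 = 1.215 g
% Na2CO3 = 1.215 / 1.979 × 100 = 61.41 %

61.41 %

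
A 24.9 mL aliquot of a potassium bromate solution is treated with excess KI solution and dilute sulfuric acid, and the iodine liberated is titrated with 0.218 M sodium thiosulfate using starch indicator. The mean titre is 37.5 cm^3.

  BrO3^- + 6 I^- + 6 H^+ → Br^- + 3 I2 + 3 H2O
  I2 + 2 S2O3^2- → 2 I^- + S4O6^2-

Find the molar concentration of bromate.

n(S2O3^2-) = 0.0375 × 0.218 = 8.17 × 10^-3 mol
n(I2) = n(S2O3^2-)/2 = 4.09 × 10^-3 mol
From the 1:3 ratio, n(BrO3^-) in the aliquot = 1/3 × 4.09 × 10^-3 = 1.36 × 10^-3 mol
[BrO3^-] = 1.36 × 10^-3 / 0.0249 = 0.0547 mol/L

0.0547 M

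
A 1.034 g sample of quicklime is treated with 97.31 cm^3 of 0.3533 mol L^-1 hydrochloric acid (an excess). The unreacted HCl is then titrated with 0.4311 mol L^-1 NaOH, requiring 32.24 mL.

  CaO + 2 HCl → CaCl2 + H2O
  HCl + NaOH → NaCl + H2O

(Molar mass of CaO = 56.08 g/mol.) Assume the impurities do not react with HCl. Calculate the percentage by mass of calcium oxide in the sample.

n(HCl) added = 0.09731 × 0.3533 = 0.03438 mol
n(NaOH) used in back-titration = 0.03224 × 0.4311 = 0.01390 mol
n(HCl) left over = 0.01390 mol (1:1 ratio)
n(HCl) consumed by analyte = 0.03438 − 0.01390 = 0.02048 mol
From the 1:2 ratio, n(CaO) = 1/2 × 0.02048 = 0.01024 mol
mass of CaO = 0.01024 × 56.08 = 0.5743 g
% CaO = 0.5743 / 1.034 × 100 = 55.54 %

55.54 %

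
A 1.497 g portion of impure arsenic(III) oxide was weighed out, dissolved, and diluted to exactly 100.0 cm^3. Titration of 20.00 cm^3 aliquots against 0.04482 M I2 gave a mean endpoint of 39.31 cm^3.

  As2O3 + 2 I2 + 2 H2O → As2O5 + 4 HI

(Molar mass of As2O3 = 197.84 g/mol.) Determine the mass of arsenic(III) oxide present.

0.8714 g

n(I2) per titration = 0.03931 × 0.04482 = 1.762 × 10^-3 mol
From the 1:2 ratio, n(As2O3) in each aliquot = 1/2 × 1.762 × 10^-3 = 8.809 × 10^-4 mol
n(As2O3) in the whole flask = 8.809 × 10^-4 × 100.0/20.00 = 4.405 × 10^-3 mol
mass of As2O3 = 4.405 × 10^-3 × 197.84 = 0.8714 g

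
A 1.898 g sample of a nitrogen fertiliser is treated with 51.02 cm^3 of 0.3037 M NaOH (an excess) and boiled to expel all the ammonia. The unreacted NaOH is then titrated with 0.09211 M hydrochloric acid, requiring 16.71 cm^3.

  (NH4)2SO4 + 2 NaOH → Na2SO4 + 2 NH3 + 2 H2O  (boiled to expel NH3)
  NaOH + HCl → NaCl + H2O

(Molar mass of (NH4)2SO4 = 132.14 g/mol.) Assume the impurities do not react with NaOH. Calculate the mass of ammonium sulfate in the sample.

0.9220 g

n(NaOH) added = 0.05102 × 0.3037 = 0.01549 mol
n(HCl) used in back-titration = 0.01671 × 0.09211 = 1.539 × 10^-3 mol
n(NaOH) left over = 1.539 × 10^-3 mol (1:1 ratio)
n(NaOH) consumed by analyte = 0.01549 − 1.539 × 10^-3 = 0.01396 mol
From the 1:2 ratio, n((NH4)2SO4) = 1/2 × 0.01396 = 6.978 × 10^-3 mol
mass of (NH4)2SO4 = 6.978 × 10^-3 × 132.14 = 0.9220 g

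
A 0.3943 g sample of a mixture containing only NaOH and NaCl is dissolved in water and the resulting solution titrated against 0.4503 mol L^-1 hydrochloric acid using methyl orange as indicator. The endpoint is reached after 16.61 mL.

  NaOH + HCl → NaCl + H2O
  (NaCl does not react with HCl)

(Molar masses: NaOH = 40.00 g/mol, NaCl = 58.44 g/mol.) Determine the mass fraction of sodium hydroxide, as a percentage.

75.88 %

n(HCl) = 0.01661 × 0.4503 = 7.479 × 10^-3 mol
Let x = n(NaOH), y = n(NaCl).
Titrant: 1x = 7.479 × 10^-3;  mass: 40.00x + 58.44y = 0.3943
Solving, x = 7.479 × 10^-3 mol, y = 1.628 × 10^-3 mol
mass of NaOH = 7.479 × 10^-3 × 40.00 = 0.2992 g
% NaOH = 0.2992 / 0.3943 × 100 = 75.88 %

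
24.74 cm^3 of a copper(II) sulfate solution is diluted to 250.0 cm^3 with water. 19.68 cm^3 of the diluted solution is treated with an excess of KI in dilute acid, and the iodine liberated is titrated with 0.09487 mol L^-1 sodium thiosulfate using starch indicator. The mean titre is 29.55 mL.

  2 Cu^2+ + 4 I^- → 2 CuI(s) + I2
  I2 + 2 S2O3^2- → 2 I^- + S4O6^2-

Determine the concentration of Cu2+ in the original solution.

1.439 mol/L

n(S2O3^2-) = 0.02955 × 0.09487 = 2.803 × 10^-3 mol
n(I2) = n(S2O3^2-)/2 = 1.402 × 10^-3 mol
From the 2:1 ratio, n(Cu2+) in the aliquot = 2/1 × 1.402 × 10^-3 = 2.803 × 10^-3 mol
[Cu2+]_dilute = 2.803 × 10^-3 / 0.01968 = 0.1424 mol/L
[Cu2+]_original = 0.1424 × 250.0/24.74 = 1.439 mol/L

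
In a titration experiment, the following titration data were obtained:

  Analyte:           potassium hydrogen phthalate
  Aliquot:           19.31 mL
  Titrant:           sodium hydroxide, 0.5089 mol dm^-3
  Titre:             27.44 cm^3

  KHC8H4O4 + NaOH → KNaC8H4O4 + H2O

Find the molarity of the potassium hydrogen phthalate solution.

0.7232 mol/L

n(NaOH) = 0.02744 L × 0.5089 mol/L = 0.01396 mol
n(KHC8H4O4) = 0.01396 mol (1:1 mole ratio)
[KHC8H4O4] = 0.01396 mol / 0.01931 L = 0.7232 mol/L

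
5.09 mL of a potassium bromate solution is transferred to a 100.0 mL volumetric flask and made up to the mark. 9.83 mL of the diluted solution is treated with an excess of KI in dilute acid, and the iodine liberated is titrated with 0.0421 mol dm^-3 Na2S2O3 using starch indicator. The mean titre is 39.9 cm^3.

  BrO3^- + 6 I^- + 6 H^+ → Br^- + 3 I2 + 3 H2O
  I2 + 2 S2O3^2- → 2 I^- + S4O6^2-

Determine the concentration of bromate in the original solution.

0.560 mol/L

n(S2O3^2-) = 0.0399 × 0.0421 = 1.68 × 10^-3 mol
n(I2) = n(S2O3^2-)/2 = 8.40 × 10^-4 mol
From the 1:3 ratio, n(BrO3^-) in the aliquot = 1/3 × 8.40 × 10^-4 = 2.80 × 10^-4 mol
[BrO3^-]_dilute = 2.80 × 10^-4 / 0.00983 = 0.0285 mol/L
[BrO3^-]_original = 0.0285 × 100.0/5.09 = 0.560 mol/L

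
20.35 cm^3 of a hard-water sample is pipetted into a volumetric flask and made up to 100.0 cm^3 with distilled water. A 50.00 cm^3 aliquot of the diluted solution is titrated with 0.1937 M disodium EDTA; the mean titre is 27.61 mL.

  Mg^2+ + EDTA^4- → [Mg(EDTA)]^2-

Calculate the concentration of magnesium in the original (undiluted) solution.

0.5256 M

n(EDTA) = 0.02761 × 0.1937 = 5.348 × 10^-3 mol
n(Mg2+) in the aliquot = 5.348 × 10^-3 mol (1:1 ratio)
[Mg2+]_dilute = 5.348 × 10^-3 / 0.05000 = 0.1070 mol/L
Dilution factor = 100.0 / 20.35 = 4.914
[Mg2+]_stock = 0.1070 × 4.914 = 0.5256 mol/L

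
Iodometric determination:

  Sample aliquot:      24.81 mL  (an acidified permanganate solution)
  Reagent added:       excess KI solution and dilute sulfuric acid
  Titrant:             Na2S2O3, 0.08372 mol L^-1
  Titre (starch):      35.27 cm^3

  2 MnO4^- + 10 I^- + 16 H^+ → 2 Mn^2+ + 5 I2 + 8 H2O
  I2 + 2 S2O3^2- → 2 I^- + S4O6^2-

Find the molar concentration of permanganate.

n(S2O3^2-) = 0.03527 × 0.08372 = 2.953 × 10^-3 mol
n(I2) = n(S2O3^2-)/2 = 1.476 × 10^-3 mol
From the 2:5 ratio, n(MnO4^-) in the aliquot = 2/5 × 1.476 × 10^-3 = 5.906 × 10^-4 mol
[MnO4^-] = 5.906 × 10^-4 / 0.02481 = 0.02380 mol/L

0.02380 mol/L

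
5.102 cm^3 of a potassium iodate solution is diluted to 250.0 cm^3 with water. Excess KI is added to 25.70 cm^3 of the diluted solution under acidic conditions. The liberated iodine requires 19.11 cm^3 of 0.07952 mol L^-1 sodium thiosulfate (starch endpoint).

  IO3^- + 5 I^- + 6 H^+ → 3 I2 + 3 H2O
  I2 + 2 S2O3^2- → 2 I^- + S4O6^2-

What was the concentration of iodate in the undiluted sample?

0.4829 mol/L

n(S2O3^2-) = 0.01911 × 0.07952 = 1.520 × 10^-3 mol
n(I2) = n(S2O3^2-)/2 = 7.598 × 10^-4 mol
From the 1:3 ratio, n(IO3^-) in the aliquot = 1/3 × 7.598 × 10^-4 = 2.533 × 10^-4 mol
[IO3^-]_dilute = 2.533 × 10^-4 / 0.02570 = 0.009855 mol/L
[IO3^-]_original = 0.009855 × 250.0/5.102 = 0.4829 mol/L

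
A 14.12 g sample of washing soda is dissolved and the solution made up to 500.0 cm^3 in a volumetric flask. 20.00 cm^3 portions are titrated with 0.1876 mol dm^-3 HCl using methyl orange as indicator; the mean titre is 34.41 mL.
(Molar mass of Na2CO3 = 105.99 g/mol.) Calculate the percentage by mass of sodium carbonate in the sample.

60.57 %

Na2CO3 + 2 HCl → 2 NaCl + H2O + CO2
n(HCl) per titration = 0.03441 × 0.1876 = 6.455 × 10^-3 mol
From the 1:2 ratio, n(Na2CO3) in each aliquot = 1/2 × 6.455 × 10^-3 = 3.228 × 10^-3 mol
n(Na2CO3) in the whole flask = 3.228 × 10^-3 × 500.0/20.00 = 0.08069 mol
mass of Na2CO3 = 0.08069 × 105.99 = 8.552 g
% Na2CO3 = 8.552 / 14.12 × 100 = 60.57 %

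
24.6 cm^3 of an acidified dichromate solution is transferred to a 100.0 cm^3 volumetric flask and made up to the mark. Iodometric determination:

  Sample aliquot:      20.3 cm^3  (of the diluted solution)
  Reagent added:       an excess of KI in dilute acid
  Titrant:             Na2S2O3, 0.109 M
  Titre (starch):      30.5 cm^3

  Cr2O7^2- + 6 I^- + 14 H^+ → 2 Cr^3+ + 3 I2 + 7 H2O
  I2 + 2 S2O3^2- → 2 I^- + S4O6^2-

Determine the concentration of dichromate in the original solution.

n(S2O3^2-) = 0.0305 × 0.109 = 3.32 × 10^-3 mol
n(I2) = n(S2O3^2-)/2 = 1.66 × 10^-3 mol
From the 1:3 ratio, n(Cr2O7^2-) in the aliquot = 1/3 × 1.66 × 10^-3 = 5.54 × 10^-4 mol
[Cr2O7^2-]_dilute = 5.54 × 10^-4 / 0.0203 = 0.0273 mol/L
[Cr2O7^2-]_original = 0.0273 × 100.0/24.6 = 0.111 mol/L

0.111 M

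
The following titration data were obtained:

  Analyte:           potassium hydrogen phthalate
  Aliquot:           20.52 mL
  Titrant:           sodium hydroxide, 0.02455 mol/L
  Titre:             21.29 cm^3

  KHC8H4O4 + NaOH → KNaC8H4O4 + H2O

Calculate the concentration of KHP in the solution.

n(NaOH) = 0.02129 L × 0.02455 mol/L = 5.227 × 10^-4 mol
n(KHC8H4O4) = 5.227 × 10^-4 mol (1:1 mole ratio)
[KHC8H4O4] = 5.227 × 10^-4 mol / 0.02052 L = 0.02547 mol/L

0.02547 mol/L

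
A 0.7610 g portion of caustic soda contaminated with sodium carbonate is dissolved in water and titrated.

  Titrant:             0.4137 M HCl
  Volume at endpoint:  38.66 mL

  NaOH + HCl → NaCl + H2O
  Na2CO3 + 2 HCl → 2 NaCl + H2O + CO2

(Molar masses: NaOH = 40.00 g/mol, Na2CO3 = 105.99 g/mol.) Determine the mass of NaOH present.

n(HCl) = 0.03866 × 0.4137 = 0.01599 mol
Let x = n(NaOH), y = n(Na2CO3).
Titrant: 1x + 2y = 0.01599;  mass: 40.00x + 105.99y = 0.7610
Solving, x = 6.663 × 10^-3 mol, y = 4.665 × 10^-3 mol
mass of NaOH = 6.663 × 10^-3 × 40.00 = 0.2665 g

0.2665 g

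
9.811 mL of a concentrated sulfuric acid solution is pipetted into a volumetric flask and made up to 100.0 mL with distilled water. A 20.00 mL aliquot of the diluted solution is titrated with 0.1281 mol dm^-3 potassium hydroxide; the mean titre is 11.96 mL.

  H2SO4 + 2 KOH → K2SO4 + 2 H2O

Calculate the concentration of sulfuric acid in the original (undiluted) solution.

0.3904 mol/L

n(KOH) = 0.01196 × 0.1281 = 1.532 × 10^-3 mol
From the 1:2 ratio, n(H2SO4) in the aliquot = 1/2 × 1.532 × 10^-3 = 7.660 × 10^-4 mol
[H2SO4]_dilute = 7.660 × 10^-4 / 0.02000 = 0.03830 mol/L
Dilution factor = 100.0 / 9.811 = 10.19
[H2SO4]_stock = 0.03830 × 10.19 = 0.3904 mol/L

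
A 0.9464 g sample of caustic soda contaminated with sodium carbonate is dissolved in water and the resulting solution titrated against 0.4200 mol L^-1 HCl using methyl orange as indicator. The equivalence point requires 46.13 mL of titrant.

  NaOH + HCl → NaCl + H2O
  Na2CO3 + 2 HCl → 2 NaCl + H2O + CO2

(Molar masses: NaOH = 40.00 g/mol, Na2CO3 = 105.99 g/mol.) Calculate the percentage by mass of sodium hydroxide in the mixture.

26.14 %

n(HCl) = 0.04613 × 0.4200 = 0.01937 mol
Let x = n(NaOH), y = n(Na2CO3).
Titrant: 1x + 2y = 0.01937;  mass: 40.00x + 105.99y = 0.9464
Solving, x = 6.184 × 10^-3 mol, y = 6.595 × 10^-3 mol
mass of NaOH = 6.184 × 10^-3 × 40.00 = 0.2473 g
% NaOH = 0.2473 / 0.9464 × 100 = 26.14 %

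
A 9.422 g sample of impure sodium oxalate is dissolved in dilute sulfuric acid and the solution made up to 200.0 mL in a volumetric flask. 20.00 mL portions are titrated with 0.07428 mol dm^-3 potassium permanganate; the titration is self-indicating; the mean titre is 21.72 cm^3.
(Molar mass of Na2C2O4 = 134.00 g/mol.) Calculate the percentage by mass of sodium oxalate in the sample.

57.36 %

2 MnO4^- + 5 C2O4^2- + 16 H^+ → 2 Mn^2+ + 10 CO2 + 8 H2O
n(KMnO4) per titration = 0.02172 × 0.07428 = 1.613 × 10^-3 mol
From the 5:2 ratio, n(Na2C2O4) in each aliquot = 5/2 × 1.613 × 10^-3 = 4.033 × 10^-3 mol
n(Na2C2O4) in the whole flask = 4.033 × 10^-3 × 200.0/20.00 = 0.04033 mol
mass of Na2C2O4 = 0.04033 × 134.00 = 5.405 g
% Na2C2O4 = 5.405 / 9.422 × 100 = 57.36 %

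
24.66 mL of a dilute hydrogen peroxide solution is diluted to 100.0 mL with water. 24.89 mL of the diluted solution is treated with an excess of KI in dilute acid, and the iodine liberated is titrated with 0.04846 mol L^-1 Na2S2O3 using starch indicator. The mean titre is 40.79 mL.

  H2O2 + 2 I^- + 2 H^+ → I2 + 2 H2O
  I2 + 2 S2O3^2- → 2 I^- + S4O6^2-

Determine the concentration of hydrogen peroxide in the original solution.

0.1610 mol/L

n(S2O3^2-) = 0.04079 × 0.04846 = 1.977 × 10^-3 mol
n(I2) = n(S2O3^2-)/2 = 9.883 × 10^-4 mol
n(H2O2) in the aliquot = 9.883 × 10^-4 mol (1:1 ratio)
[H2O2]_dilute = 9.883 × 10^-4 / 0.02489 = 0.03971 mol/L
[H2O2]_original = 0.03971 × 100.0/24.66 = 0.1610 mol/L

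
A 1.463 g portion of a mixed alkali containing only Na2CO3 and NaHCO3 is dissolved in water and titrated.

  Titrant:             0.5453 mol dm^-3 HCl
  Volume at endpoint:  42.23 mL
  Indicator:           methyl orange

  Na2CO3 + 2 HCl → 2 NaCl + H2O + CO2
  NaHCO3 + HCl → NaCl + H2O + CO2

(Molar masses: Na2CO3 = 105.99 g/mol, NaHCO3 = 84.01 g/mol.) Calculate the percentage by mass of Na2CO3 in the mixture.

55.08 %

n(HCl) = 0.04223 × 0.5453 = 0.02303 mol
Let x = n(Na2CO3), y = n(NaHCO3).
Titrant: 2x + 1y = 0.02303;  mass: 105.99x + 84.01y = 1.463
Solving, x = 7.603 × 10^-3 mol, y = 7.823 × 10^-3 mol
mass of Na2CO3 = 7.603 × 10^-3 × 105.99 = 0.8058 g
% Na2CO3 = 0.8058 / 1.463 × 100 = 55.08 %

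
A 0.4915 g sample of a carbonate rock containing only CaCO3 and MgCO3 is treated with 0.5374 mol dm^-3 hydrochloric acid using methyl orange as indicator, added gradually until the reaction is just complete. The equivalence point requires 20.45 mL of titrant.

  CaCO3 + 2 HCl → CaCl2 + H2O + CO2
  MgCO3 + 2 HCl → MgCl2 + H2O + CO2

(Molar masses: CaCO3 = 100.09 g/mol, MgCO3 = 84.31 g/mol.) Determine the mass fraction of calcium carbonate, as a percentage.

n(HCl) = 0.02045 × 0.5374 = 0.01099 mol
Let x = n(CaCO3), y = n(MgCO3).
Titrant: 2x + 2y = 0.01099;  mass: 100.09x + 84.31y = 0.4915
Solving, x = 1.789 × 10^-3 mol, y = 3.706 × 10^-3 mol
mass of CaCO3 = 1.789 × 10^-3 × 100.09 = 0.1790 g
% CaCO3 = 0.1790 / 0.4915 × 100 = 36.42 %

36.42 %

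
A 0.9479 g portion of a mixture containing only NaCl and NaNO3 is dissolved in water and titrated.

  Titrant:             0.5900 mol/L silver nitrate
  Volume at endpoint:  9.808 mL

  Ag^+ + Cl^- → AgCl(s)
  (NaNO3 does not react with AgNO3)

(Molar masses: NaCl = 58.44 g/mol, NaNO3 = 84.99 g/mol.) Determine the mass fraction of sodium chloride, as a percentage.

n(AgNO3) = 0.009808 × 0.5900 = 5.787 × 10^-3 mol
Let x = n(NaCl), y = n(NaNO3).
Titrant: 1x = 5.787 × 10^-3;  mass: 58.44x + 84.99y = 0.9479
Solving, x = 5.787 × 10^-3 mol, y = 7.174 × 10^-3 mol
mass of NaCl = 5.787 × 10^-3 × 58.44 = 0.3382 g
% NaCl = 0.3382 / 0.9479 × 100 = 35.68 %

35.68 %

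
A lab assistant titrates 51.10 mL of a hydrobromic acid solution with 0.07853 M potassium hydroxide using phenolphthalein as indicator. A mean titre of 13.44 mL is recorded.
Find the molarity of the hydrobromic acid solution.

0.02065 M

HBr + KOH → KBr + H2O
n(KOH) = 0.01344 L × 0.07853 mol/L = 1.055 × 10^-3 mol
n(HBr) = 1.055 × 10^-3 mol (1:1 mole ratio)
[HBr] = 1.055 × 10^-3 mol / 0.05110 L = 0.02065 mol/L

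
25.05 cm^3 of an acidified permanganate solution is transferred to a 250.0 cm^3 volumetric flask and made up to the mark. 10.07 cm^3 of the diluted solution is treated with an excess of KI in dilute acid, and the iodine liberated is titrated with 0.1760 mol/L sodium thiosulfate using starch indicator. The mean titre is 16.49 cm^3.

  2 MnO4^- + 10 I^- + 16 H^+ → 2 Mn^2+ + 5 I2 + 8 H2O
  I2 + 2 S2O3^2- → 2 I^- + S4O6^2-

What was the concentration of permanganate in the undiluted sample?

n(S2O3^2-) = 0.01649 × 0.1760 = 2.902 × 10^-3 mol
n(I2) = n(S2O3^2-)/2 = 1.451 × 10^-3 mol
From the 2:5 ratio, n(MnO4^-) in the aliquot = 2/5 × 1.451 × 10^-3 = 5.804 × 10^-4 mol
[MnO4^-]_dilute = 5.804 × 10^-4 / 0.01007 = 0.05764 mol/L
[MnO4^-]_original = 0.05764 × 250.0/25.05 = 0.5753 mol/L

0.5753 mol/L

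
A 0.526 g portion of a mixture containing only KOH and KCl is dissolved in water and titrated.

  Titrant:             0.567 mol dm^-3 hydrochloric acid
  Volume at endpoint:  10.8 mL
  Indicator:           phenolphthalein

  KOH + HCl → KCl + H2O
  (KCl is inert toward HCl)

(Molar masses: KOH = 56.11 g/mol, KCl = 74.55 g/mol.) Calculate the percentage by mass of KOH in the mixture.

n(HCl) = 0.0108 × 0.567 = 6.12 × 10^-3 mol
Let x = n(KOH), y = n(KCl).
Titrant: 1x = 6.12 × 10^-3;  mass: 56.11x + 74.55y = 0.526
Solving, x = 6.12 × 10^-3 mol, y = 2.45 × 10^-3 mol
mass of KOH = 6.12 × 10^-3 × 56.11 = 0.344 g
% KOH = 0.344 / 0.526 × 100 = 65.3 %

65.3 %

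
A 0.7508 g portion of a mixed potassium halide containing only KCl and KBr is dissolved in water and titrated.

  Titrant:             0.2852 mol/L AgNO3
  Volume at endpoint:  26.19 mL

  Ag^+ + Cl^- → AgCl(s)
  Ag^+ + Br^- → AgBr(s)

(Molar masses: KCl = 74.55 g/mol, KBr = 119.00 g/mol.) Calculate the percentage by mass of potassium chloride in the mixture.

30.84 %

n(AgNO3) = 0.02619 × 0.2852 = 7.469 × 10^-3 mol
Let x = n(KCl), y = n(KBr).
Titrant: 1x + 1y = 7.469 × 10^-3;  mass: 74.55x + 119.00y = 0.7508
Solving, x = 3.106 × 10^-3 mol, y = 4.363 × 10^-3 mol
mass of KCl = 3.106 × 10^-3 × 74.55 = 0.2315 g
% KCl = 0.2315 / 0.7508 × 100 = 30.84 %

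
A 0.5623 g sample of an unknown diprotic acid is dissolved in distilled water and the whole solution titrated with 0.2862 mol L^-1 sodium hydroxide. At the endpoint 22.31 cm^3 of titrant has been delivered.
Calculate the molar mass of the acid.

176.1 g/mol

n(NaOH) = 0.02231 L × 0.2862 mol/L = 6.385 × 10^-3 mol
From the 1:2 ratio, n(H2A) = 1/2 × 6.385 × 10^-3 = 3.193 × 10^-3 mol
M = m / n = 0.5623 g / 3.193 × 10^-3 mol = 176.1 g/mol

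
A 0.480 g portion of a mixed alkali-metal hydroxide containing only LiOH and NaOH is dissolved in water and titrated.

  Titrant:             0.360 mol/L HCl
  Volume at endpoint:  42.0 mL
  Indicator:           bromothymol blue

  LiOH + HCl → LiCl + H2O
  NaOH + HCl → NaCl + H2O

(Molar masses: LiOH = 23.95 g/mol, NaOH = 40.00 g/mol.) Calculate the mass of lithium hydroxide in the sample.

0.186 g

n(HCl) = 0.0420 × 0.360 = 0.0151 mol
Let x = n(LiOH), y = n(NaOH).
Titrant: 1x + 1y = 0.0151;  mass: 23.95x + 40.00y = 0.480
Solving, x = 7.78 × 10^-3 mol, y = 7.34 × 10^-3 mol
mass of LiOH = 7.78 × 10^-3 × 23.95 = 0.186 g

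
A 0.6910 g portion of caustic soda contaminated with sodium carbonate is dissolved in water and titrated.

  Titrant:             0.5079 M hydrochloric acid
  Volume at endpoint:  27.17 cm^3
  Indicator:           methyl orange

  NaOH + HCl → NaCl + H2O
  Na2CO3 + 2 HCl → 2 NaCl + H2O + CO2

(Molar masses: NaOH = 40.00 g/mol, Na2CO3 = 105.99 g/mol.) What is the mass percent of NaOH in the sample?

17.96 %

n(HCl) = 0.02717 × 0.5079 = 0.01380 mol
Let x = n(NaOH), y = n(Na2CO3).
Titrant: 1x + 2y = 0.01380;  mass: 40.00x + 105.99y = 0.6910
Solving, x = 3.102 × 10^-3 mol, y = 5.349 × 10^-3 mol
mass of NaOH = 3.102 × 10^-3 × 40.00 = 0.1241 g
% NaOH = 0.1241 / 0.6910 × 100 = 17.96 %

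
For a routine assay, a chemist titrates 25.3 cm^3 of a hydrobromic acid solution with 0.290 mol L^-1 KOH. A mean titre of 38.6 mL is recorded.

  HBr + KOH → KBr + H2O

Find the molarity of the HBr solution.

n(KOH) = 0.0386 L × 0.290 mol/L = 0.0112 mol
n(HBr) = 0.0112 mol (1:1 mole ratio)
[HBr] = 0.0112 mol / 0.0253 L = 0.442 mol/L

0.442 mol/L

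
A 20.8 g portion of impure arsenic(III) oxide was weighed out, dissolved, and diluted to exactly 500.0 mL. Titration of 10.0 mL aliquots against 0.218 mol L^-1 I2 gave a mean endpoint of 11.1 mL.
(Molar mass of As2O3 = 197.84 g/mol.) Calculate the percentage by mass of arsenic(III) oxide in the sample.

As2O3 + 2 I2 + 2 H2O → As2O5 + 4 HI
n(I2) per titration = 0.0111 × 0.218 = 2.42 × 10^-3 mol
From the 1:2 ratio, n(As2O3) in each aliquot = 1/2 × 2.42 × 10^-3 = 1.21 × 10^-3 mol
n(As2O3) in the whole flask = 1.21 × 10^-3 × 500.0/10.0 = 0.0605 mol
mass of As2O3 = 0.0605 × 197.84 = 12.0 g
% As2O3 = 12.0 / 20.8 × 100 = 57.5 %

57.5 %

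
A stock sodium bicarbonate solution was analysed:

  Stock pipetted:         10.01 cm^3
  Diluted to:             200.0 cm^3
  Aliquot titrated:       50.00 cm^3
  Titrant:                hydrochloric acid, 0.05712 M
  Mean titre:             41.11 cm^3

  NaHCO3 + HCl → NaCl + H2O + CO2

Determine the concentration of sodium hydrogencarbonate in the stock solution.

n(HCl) = 0.04111 × 0.05712 = 2.348 × 10^-3 mol
n(NaHCO3) in the aliquot = 2.348 × 10^-3 mol (1:1 ratio)
[NaHCO3]_dilute = 2.348 × 10^-3 / 0.05000 = 0.04696 mol/L
Dilution factor = 200.0 / 10.01 = 19.98
[NaHCO3]_stock = 0.04696 × 19.98 = 0.9383 mol/L

0.9383 M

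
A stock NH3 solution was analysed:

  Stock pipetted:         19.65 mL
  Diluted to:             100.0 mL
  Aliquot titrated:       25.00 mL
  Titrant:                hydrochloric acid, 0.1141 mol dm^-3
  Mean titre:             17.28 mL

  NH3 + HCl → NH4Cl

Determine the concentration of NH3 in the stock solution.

0.4014 mol/L

n(HCl) = 0.01728 × 0.1141 = 1.972 × 10^-3 mol
n(NH3) in the aliquot = 1.972 × 10^-3 mol (1:1 ratio)
[NH3]_dilute = 1.972 × 10^-3 / 0.02500 = 0.07887 mol/L
Dilution factor = 100.0 / 19.65 = 5.089
[NH3]_stock = 0.07887 × 5.089 = 0.4014 mol/L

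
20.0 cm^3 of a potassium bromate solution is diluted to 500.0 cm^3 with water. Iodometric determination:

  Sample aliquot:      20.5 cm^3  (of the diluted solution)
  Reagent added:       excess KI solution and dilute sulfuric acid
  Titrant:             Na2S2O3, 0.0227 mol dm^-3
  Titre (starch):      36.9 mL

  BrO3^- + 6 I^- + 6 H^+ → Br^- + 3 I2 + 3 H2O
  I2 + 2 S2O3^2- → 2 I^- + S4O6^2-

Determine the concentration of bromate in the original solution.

n(S2O3^2-) = 0.0369 × 0.0227 = 8.38 × 10^-4 mol
n(I2) = n(S2O3^2-)/2 = 4.19 × 10^-4 mol
From the 1:3 ratio, n(BrO3^-) in the aliquot = 1/3 × 4.19 × 10^-4 = 1.40 × 10^-4 mol
[BrO3^-]_dilute = 1.40 × 10^-4 / 0.0205 = 0.00681 mol/L
[BrO3^-]_original = 0.00681 × 500.0/20.0 = 0.170 mol/L

0.170 mol/L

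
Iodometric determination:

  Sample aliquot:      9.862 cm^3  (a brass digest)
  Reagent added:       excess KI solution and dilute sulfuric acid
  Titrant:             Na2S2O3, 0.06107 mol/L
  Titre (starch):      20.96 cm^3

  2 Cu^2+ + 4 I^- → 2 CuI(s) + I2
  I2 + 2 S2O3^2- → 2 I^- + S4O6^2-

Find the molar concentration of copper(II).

0.1298 mol/L

n(S2O3^2-) = 0.02096 × 0.06107 = 1.280 × 10^-3 mol
n(I2) = n(S2O3^2-)/2 = 6.400 × 10^-4 mol
From the 2:1 ratio, n(Cu2+) in the aliquot = 2/1 × 6.400 × 10^-4 = 1.280 × 10^-3 mol
[Cu2+] = 1.280 × 10^-3 / 0.009862 = 0.1298 mol/L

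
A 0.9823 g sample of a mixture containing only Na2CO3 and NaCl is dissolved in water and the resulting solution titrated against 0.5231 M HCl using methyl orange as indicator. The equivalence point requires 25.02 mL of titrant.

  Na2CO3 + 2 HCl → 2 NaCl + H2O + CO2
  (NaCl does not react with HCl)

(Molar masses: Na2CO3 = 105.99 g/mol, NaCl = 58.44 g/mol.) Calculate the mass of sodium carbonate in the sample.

n(HCl) = 0.02502 × 0.5231 = 0.01309 mol
Let x = n(Na2CO3), y = n(NaCl).
Titrant: 2x = 0.01309;  mass: 105.99x + 58.44y = 0.9823
Solving, x = 6.544 × 10^-3 mol, y = 4.940 × 10^-3 mol
mass of Na2CO3 = 6.544 × 10^-3 × 105.99 = 0.6936 g

0.6936 g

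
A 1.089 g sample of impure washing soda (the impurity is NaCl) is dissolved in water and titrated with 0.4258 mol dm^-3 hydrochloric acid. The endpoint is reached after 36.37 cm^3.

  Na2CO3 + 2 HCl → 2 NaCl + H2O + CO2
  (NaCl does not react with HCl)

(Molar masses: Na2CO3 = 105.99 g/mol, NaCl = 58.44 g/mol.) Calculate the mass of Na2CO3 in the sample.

0.8207 g

n(HCl) = 0.03637 × 0.4258 = 0.01549 mol
Let x = n(Na2CO3), y = n(NaCl).
Titrant: 2x = 0.01549;  mass: 105.99x + 58.44y = 1.089
Solving, x = 7.743 × 10^-3 mol, y = 4.591 × 10^-3 mol
mass of Na2CO3 = 7.743 × 10^-3 × 105.99 = 0.8207 g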